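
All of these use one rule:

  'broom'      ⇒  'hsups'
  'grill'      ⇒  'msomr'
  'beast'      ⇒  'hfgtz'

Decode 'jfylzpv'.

Shifts by position in broom: pos 0: b→h (+6), pos 1: r→s (+1), pos 2: o→u (+6), pos 3: o→p (+1) — repeating every 2. It's a Vigenère-style cipher with numeric key [6,1]: position i shifts by key[i mod 2].
Decoding jfylzpv: j−6=d, f−1=e, y−6=s, l−1=k, z−6=t, p−1=o, v−6=p.

desktop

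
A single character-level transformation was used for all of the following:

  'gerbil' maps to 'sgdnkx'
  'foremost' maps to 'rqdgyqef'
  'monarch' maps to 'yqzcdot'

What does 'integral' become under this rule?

The shift depends on letter class: consonant g→s is +12, but vowel e→g is +2. Vowels shift forward by 2 and consonants shift forward by 12.
On integral: i(vowel)+2=k, n(cons)+12=z, t(cons)+12=f, e(vowel)+2=g, g(cons)+12=s, r(cons)+12=d, a(vowel)+2=c, l(cons)+12=x.

kzfgsdcx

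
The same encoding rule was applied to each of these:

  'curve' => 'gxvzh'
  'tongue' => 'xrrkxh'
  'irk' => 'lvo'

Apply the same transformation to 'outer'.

rxxhv

The shift depends on letter class: consonant c→g is +4, but vowel u→x is +3. Two shifts are in play — +3 for a/e/i/o/u, +4 for every other letter.
For outer: o(vowel)+3=r, u(vowel)+3=x, t(cons)+4=x, e(vowel)+3=h, r(cons)+4=v.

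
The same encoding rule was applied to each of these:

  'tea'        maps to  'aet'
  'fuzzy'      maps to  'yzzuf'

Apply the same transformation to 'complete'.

etelpmoc

The output letters match the input read backwards: tea reversed is aet. The word is simply reversed.
Applying it to complete: reverse → etelpmoc.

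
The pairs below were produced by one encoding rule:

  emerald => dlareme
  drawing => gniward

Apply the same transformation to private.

etavirp

The word is simply reversed.
Applying it to private: reverse → etavirp.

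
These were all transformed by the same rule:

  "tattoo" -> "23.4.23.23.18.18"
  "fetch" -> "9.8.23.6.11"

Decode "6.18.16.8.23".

t is letter #20 and maps to 23: an offset of 3. Each letter is replaced by its alphabet position (a=1..z=26) + 3.
Reversing it on 6.18.16.8.23: 6→(6−3)÷1=3=c, 18→(18−3)÷1=15=o, 16→(16−3)÷1=13=m, 8→(8−3)÷1=5=e, 23→(23−3)÷1=20=t.

comet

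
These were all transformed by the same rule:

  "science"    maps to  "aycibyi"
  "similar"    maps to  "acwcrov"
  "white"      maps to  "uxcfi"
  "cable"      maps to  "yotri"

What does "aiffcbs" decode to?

setting

s(18)→a(0) and c(2)→y(24) fit y≡5x+14 (mod 26); the inverse of 5 mod 26 is 21. This is an affine cipher: with a=0,…,z=25, each position x becomes (5x+14) mod 26.
Decoding aiffcbs: a(0)→21·(0−14)≡18=s; i(8)→21·(8−14)≡4=e; f(5)→21·(5−14)≡19=t; f(5)→21·(5−14)≡19=t; c(2)→21·(2−14)≡8=i; b(1)→21·(1−14)≡13=n; s(18)→21·(18−14)≡6=g (all mod 26).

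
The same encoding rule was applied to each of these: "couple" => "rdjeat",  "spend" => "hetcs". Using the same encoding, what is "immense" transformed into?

Compare letters: c→r is +15, o→d is +15, u→j is +15 — a constant shift. This is a Caesar cipher with shift 15.
On immense: i+15=x, m+15=b, m+15=b, e+15=t, n+15=c, s+15=h, e+15=t.

xbbtcht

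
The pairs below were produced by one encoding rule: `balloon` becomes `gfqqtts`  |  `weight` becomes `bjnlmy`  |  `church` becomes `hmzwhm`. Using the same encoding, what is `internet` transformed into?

Compare letters: b→g is +5, a→f is +5, l→q is +5 — a constant shift. Each letter is shifted forward by 5 in the alphabet (a Caesar shift of +5).
Applying it to internet: i+5=n, n+5=s, t+5=y, e+5=j, r+5=w, n+5=s, e+5=j, t+5=y.

nsyjwsjy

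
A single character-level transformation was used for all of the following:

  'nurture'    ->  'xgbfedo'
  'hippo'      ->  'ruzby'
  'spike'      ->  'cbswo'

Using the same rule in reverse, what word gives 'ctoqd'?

sheet

A repeating key of period 2 is used — shifts +10, +12 over and over.
Undoing it on ctoqd: c−10=s, t−12=h, o−10=e, q−12=e, d−10=t.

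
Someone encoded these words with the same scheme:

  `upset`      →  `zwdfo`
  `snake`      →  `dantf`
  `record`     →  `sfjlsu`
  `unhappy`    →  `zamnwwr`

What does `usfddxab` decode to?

Treating letters as 0–25, the rule is x ↦ 11x + 13 (mod 26).
Decoding usfddxab: u(20)→19·(20−13)≡3=d; s(18)→19·(18−13)≡17=r; f(5)→19·(5−13)≡4=e; d(3)→19·(3−13)≡18=s; d(3)→19·(3−13)≡18=s; x(23)→19·(23−13)≡8=i; a(0)→19·(0−13)≡13=n; b(1)→19·(1−13)≡6=g (all mod 26).

dressing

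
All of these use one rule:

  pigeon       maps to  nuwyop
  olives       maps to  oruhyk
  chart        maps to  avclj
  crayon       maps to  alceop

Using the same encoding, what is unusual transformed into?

ipikicr

p(15)→n(13) and i(8)→u(20) fit y≡25x+2 (mod 26); the inverse of 25 mod 26 is 25. This is an affine cipher: with a=0,…,z=25, each position x becomes (25x+2) mod 26.
For unusual: u(20)→25·20+2≡8=i; n(13)→25·13+2≡15=p; u(20)→25·20+2≡8=i; s(18)→25·18+2≡10=k; u(20)→25·20+2≡8=i; a(0)→25·0+2≡2=c; l(11)→25·11+2≡17=r (all mod 26).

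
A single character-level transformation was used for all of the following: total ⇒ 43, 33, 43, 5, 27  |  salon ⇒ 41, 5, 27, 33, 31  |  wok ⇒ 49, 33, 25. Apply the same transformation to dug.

With a=1..z=26, the number is 2·pos + 3.
Applying it to dug: d=4→11, u=21→45, g=7→17.

11, 45, 17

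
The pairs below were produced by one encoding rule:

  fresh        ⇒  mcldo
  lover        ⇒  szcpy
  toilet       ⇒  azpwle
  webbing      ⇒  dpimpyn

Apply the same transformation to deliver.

Shifts by position in fresh: pos 0: f→m (+7), pos 1: r→c (+11), pos 2: e→l (+7), pos 3: s→d (+11) — repeating every 2. The shifts repeat in a cycle of length 2: positions 0,1,… shift by +7, +11, then the pattern repeats.
On deliver: d+7=k, e+11=p, l+7=s, i+11=t, v+7=c, e+11=p, r+7=y.

kpstcpy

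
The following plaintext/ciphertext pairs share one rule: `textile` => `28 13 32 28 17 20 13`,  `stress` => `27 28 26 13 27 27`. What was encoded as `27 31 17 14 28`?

swift

t is letter #20 and maps to 28: an offset of 8. Each letter is replaced by its alphabet position (a=1..z=26) + 8.
Decoding 27 31 17 14 28: 27→(27−8)÷1=19=s, 31→(31−8)÷1=23=w, 17→(17−8)÷1=9=i, 14→(14−8)÷1=6=f, 28→(28−8)÷1=20=t.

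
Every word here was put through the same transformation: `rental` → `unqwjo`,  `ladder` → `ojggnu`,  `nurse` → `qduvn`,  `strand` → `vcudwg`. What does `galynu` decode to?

Shifts by position in rental: pos 0: r→u (+3), pos 1: e→n (+9), pos 2: n→q (+3), pos 3: t→w (+3), pos 4: a→j (+9), pos 5: l→o (+3) — repeating every 3. A repeating key of period 3 is used — shifts +3, +9, +3 over and over.
Reversing it on galynu: g−3=d, a−9=r, l−3=i, y−3=v, n−9=e, u−3=r.

driver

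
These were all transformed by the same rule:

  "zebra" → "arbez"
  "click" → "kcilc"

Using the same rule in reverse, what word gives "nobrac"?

carbon

The output letters match the input read backwards: zebra reversed is arbez. It's just the letters in reverse order.
Decoding nobrac: then reverse → carbon.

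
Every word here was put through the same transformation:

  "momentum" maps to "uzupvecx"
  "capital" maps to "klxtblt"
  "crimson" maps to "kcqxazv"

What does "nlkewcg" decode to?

factory

Shifts by position in momentum: pos 0: m→u (+8), pos 1: o→z (+11), pos 2: m→u (+8), pos 3: e→p (+11) — repeating every 2. A repeating key of period 2 is used — shifts +8, +11 over and over.
Reversing it on nlkewcg: n−8=f, l−11=a, k−8=c, e−11=t, w−8=o, c−11=r, g−8=y.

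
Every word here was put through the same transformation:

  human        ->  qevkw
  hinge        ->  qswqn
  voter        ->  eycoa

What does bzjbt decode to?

A repeating key of period 2 is used — shifts +9, +10 over and over.
Reversing it on bzjbt: b−9=s, z−10=p, j−9=a, b−10=r, t−9=k.

spark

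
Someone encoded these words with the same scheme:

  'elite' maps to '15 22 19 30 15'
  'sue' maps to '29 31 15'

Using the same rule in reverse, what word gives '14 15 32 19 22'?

The number is (letter's place in the alphabet, a=1) + 10.
Reversing it on 14 15 32 19 22: 14→(14−10)÷1=4=d, 15→(15−10)÷1=5=e, 32→(32−10)÷1=22=v, 19→(19−10)÷1=9=i, 22→(22−10)÷1=12=l.

devil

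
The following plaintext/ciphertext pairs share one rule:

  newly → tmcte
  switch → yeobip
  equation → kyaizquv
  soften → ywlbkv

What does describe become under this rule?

jmykxqhm

Shifts by position in newly: pos 0: n→t (+6), pos 1: e→m (+8), pos 2: w→c (+6), pos 3: l→t (+8) — repeating every 2. It's a Vigenère-style cipher with numeric key [6,8]: position i shifts by key[i mod 2].
For describe: d+6=j, e+8=m, s+6=y, c+8=k, r+6=x, i+8=q, b+6=h, e+8=m.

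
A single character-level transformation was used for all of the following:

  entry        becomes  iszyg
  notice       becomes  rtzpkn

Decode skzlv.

In entry: e→i is +4, n→s is +5, t→z is +6, r→y is +7 — the shift increases by 1 each position. Letter i (0-indexed) is shifted by i+4, so successive shifts are 4, 5, 6, ….
Reversing it on skzlv: s−4=o, k−5=f, z−6=t, l−7=e, v−8=n.

often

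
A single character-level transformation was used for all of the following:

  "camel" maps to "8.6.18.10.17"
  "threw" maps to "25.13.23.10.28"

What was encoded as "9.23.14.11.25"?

drift

c is letter #3 and maps to 8: an offset of 5. Letters become their 1-based position plus 5 (so a→6, b→7, …).
Decoding 9.23.14.11.25: 9→(9−5)÷1=4=d, 23→(23−5)÷1=18=r, 14→(14−5)÷1=9=i, 11→(11−5)÷1=6=f, 25→(25−5)÷1=20=t.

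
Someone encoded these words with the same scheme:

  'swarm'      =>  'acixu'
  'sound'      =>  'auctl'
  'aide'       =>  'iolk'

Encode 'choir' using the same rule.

Shifts by position in swarm: pos 0: s→a (+8), pos 1: w→c (+6), pos 2: a→i (+8), pos 3: r→x (+6) — repeating every 2. It's a Vigenère-style cipher with numeric key [8,6]: position i shifts by key[i mod 2].
On choir: c+8=k, h+6=n, o+8=w, i+6=o, r+8=z.

knwoz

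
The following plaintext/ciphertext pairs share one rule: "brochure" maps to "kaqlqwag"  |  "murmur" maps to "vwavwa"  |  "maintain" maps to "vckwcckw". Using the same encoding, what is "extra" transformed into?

Two shifts are in play — +2 for a/e/i/o/u, +9 for every other letter.
Applying it to extra: e(vowel)+2=g, x(cons)+9=g, t(cons)+9=c, r(cons)+9=a, a(vowel)+2=c.

ggcac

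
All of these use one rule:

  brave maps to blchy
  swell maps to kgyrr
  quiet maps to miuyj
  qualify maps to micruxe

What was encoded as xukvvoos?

b(1)→b(1) and r(17)→l(11) fit y≡25x+2 (mod 26); the inverse of 25 mod 26 is 25. Treating letters as 0–25, the rule is x ↦ 25x + 2 (mod 26).
Undoing it on xukvvoos: x(23)→25·(23−2)≡5=f; u(20)→25·(20−2)≡8=i; k(10)→25·(10−2)≡18=s; v(21)→25·(21−2)≡7=h; v(21)→25·(21−2)≡7=h; o(14)→25·(14−2)≡14=o; o(14)→25·(14−2)≡14=o; s(18)→25·(18−2)≡10=k (all mod 26).

fishhook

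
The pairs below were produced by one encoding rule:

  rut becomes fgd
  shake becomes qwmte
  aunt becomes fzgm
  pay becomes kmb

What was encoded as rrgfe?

The output letters match the input read backwards, each shifted +12: rut reversed is tur. The word is reversed, then every letter is shifted forward by 12.
Undoing it on rrgfe: shift back: r−12=f, r−12=f, g−12=u, f−12=t, e−12=s → ffuts; then reverse → stuff.

stuff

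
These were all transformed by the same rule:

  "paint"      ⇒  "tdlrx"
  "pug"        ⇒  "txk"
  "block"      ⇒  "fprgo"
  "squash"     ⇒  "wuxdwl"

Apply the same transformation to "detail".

hhxdlp

The rule splits by letter class: vowels +3, consonants +4.
On detail: d(cons)+4=h, e(vowel)+3=h, t(cons)+4=x, a(vowel)+3=d, i(vowel)+3=l, l(cons)+4=p.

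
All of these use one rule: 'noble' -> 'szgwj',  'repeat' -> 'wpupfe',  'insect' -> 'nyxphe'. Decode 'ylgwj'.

table

A repeating key of period 2 is used — shifts +5, +11 over and over.
Decoding ylgwj: y−5=t, l−11=a, g−5=b, w−11=l, j−5=e.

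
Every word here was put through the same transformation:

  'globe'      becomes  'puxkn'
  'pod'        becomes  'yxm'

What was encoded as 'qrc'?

hit

This is a Caesar cipher with shift 9.
Decoding qrc: q−9=h, r−9=i, c−9=t.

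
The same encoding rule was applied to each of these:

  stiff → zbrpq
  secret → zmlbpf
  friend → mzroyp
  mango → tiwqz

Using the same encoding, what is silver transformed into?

zqufpd

In stiff: s→z is +7, t→b is +8, i→r is +9, f→p is +10 — the shift increases by 1 each position. Each letter shifts forward by (position + 7), i.e. 7, 8, 9, … — the shift grows by one for each successive letter.
Applying it to silver: s+7=z, i+8=q, l+9=u, v+10=f, e+11=p, r+12=d.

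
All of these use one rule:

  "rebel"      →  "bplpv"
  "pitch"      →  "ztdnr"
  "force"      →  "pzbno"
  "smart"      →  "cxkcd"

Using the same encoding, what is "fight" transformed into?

Shifts by position in rebel: pos 0: r→b (+10), pos 1: e→p (+11), pos 2: b→l (+10), pos 3: e→p (+11) — repeating every 2. It's a Vigenère-style cipher with numeric key [10,11]: position i shifts by key[i mod 2].
Applying it to fight: f+10=p, i+11=t, g+10=q, h+11=s, t+10=d.

ptqsd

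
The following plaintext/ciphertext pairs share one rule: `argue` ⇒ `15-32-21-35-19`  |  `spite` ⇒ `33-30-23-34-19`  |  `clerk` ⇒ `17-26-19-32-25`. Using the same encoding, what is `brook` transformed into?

a is letter #1 and maps to 15: an offset of 14. The number is (letter's place in the alphabet, a=1) + 14.
On brook: b=2→16, r=18→32, o=15→29, o=15→29, k=11→25.

16-32-29-29-25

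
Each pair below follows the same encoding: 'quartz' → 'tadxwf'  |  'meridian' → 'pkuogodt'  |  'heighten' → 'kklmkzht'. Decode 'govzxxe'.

Shifts by position in quartz: pos 0: q→t (+3), pos 1: u→a (+6), pos 2: a→d (+3), pos 3: r→x (+6) — repeating every 2. A repeating key of period 2 is used — shifts +3, +6 over and over.
Decoding govzxxe: g−3=d, o−6=i, v−3=s, z−6=t, x−3=u, x−6=r, e−3=b.

disturb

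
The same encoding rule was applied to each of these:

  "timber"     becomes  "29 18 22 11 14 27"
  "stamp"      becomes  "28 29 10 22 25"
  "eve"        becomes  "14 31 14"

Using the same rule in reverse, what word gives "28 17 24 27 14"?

Each letter is replaced by its alphabet position (a=1..z=26) + 9.
Decoding 28 17 24 27 14: 28→(28−9)÷1=19=s, 17→(17−9)÷1=8=h, 24→(24−9)÷1=15=o, 27→(27−9)÷1=18=r, 14→(14−9)÷1=5=e.

shore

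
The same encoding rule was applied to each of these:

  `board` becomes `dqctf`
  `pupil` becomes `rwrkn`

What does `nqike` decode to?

logic

Compare letters: b→d is +2, o→q is +2, a→c is +2 — a constant shift. Each letter is shifted forward by 2 in the alphabet (a Caesar shift of +2).
Reversing it on nqike: n−2=l, q−2=o, i−2=g, k−2=i, e−2=c.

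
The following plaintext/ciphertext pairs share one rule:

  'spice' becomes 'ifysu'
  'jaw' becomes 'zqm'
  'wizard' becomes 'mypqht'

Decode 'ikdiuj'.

Compare letters: s→i is +16, p→f is +16, i→y is +16 — a constant shift. Each letter is shifted forward by 16 in the alphabet (a Caesar shift of +16).
Reversing it on ikdiuj: i−16=s, k−16=u, d−16=n, i−16=s, u−16=e, j−16=t.

sunset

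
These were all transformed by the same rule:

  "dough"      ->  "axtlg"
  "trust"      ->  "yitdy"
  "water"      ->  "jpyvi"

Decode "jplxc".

wagon

This is an affine cipher: with a=0,…,z=25, each position x becomes (21x+15) mod 26.
Reversing it on jplxc: j(9)→5·(9−15)≡22=w; p(15)→5·(15−15)≡0=a; l(11)→5·(11−15)≡6=g; x(23)→5·(23−15)≡14=o; c(2)→5·(2−15)≡13=n (all mod 26).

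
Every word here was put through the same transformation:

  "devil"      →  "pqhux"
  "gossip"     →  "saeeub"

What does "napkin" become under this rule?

zmbwuz

Compare letters: d→p is +12, e→q is +12, v→h is +12 — a constant shift. This is a Caesar cipher with shift 12.
Applying it to napkin: n+12=z, a+12=m, p+12=b, k+12=w, i+12=u, n+12=z.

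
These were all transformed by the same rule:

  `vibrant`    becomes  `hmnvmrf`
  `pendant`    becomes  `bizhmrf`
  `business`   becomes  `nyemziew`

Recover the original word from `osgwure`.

cousins

Shifts by position in vibrant: pos 0: v→h (+12), pos 1: i→m (+4), pos 2: b→n (+12), pos 3: r→v (+4) — repeating every 2. It's a Vigenère-style cipher with numeric key [12,4]: position i shifts by key[i mod 2].
Reversing it on osgwure: o−12=c, s−4=o, g−12=u, w−4=s, u−12=i, r−4=n, e−12=s.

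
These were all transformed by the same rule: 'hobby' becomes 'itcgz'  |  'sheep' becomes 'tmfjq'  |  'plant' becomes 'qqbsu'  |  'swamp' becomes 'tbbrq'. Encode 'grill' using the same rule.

hwjqm

Shifts by position in hobby: pos 0: h→i (+1), pos 1: o→t (+5), pos 2: b→c (+1), pos 3: b→g (+5) — repeating every 2. It's a Vigenère-style cipher with numeric key [1,5]: position i shifts by key[i mod 2].
On grill: g+1=h, r+5=w, i+1=j, l+5=q, l+1=m.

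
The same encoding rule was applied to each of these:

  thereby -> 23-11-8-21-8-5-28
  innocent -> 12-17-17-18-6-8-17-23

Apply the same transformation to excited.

8-27-6-12-23-8-7

t is letter #20 and maps to 23: an offset of 3. Letters become their 1-based position plus 3 (so a→4, b→5, …).
For excited: e=5→8, x=24→27, c=3→6, i=9→12, t=20→23, e=5→8, d=4→7.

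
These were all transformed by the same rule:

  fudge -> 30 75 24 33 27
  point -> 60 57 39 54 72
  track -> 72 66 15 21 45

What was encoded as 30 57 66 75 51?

forum

f(#6)→30 and u(#21)→75: differences scale by 3, so n = 3·pos + 12. With a=1..z=26, the number is 3·pos + 12.
Decoding 30 57 66 75 51: 30→(30−12)÷3=6=f, 57→(57−12)÷3=15=o, 66→(66−12)÷3=18=r, 75→(75−12)÷3=21=u, 51→(51−12)÷3=13=m.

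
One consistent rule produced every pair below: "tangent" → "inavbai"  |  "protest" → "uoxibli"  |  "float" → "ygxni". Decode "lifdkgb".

t(19)→i(8) and a(0)→n(13) fit y≡23x+13 (mod 26); the inverse of 23 mod 26 is 17. Each letter's alphabet position (a=0..z=25) is mapped through 23·x+13 mod 26 — an affine cipher.
Reversing it on lifdkgb: l(11)→17·(11−13)≡18=s; i(8)→17·(8−13)≡19=t; f(5)→17·(5−13)≡20=u; d(3)→17·(3−13)≡12=m; k(10)→17·(10−13)≡1=b; g(6)→17·(6−13)≡11=l; b(1)→17·(1−13)≡4=e (all mod 26).

stumble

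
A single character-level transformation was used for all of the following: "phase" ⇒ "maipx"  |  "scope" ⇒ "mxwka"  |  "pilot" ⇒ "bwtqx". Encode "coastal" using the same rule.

tibaiwk

The word is reversed, then every letter is shifted forward by 8.
Applying it to coastal: reverse → latsaoc; then shift: l+8=t, a+8=i, t+8=b, s+8=a, a+8=i, o+8=w, c+8=k.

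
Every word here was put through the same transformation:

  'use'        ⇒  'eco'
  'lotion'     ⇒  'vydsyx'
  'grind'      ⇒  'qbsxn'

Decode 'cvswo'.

Each letter is shifted forward by 10 in the alphabet (a Caesar shift of +10).
Undoing it on cvswo: c−10=s, v−10=l, s−10=i, w−10=m, o−10=e.

slime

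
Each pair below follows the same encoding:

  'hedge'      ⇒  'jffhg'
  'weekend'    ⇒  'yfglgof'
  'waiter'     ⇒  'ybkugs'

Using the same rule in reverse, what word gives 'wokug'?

Shifts by position in hedge: pos 0: h→j (+2), pos 1: e→f (+1), pos 2: d→f (+2), pos 3: g→h (+1) — repeating every 2. A repeating key of period 2 is used — shifts +2, +1 over and over.
Reversing it on wokug: w−2=u, o−1=n, k−2=i, u−1=t, g−2=e.

unite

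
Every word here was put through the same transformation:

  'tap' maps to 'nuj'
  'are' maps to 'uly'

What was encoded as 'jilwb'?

This is a Caesar cipher with shift 20.
Undoing it on jilwb: j−20=p, i−20=o, l−20=r, w−20=c, b−20=h.

porch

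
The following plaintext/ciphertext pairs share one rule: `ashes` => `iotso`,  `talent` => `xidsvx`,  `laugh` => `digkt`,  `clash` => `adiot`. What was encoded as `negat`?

a(0)→i(8) and s(18)→o(14) fit y≡9x+8 (mod 26); the inverse of 9 mod 26 is 3. Each letter's alphabet position (a=0..z=25) is mapped through 9·x+8 mod 26 — an affine cipher.
Decoding negat: n(13)→3·(13−8)≡15=p; e(4)→3·(4−8)≡14=o; g(6)→3·(6−8)≡20=u; a(0)→3·(0−8)≡2=c; t(19)→3·(19−8)≡7=h (all mod 26).

pouch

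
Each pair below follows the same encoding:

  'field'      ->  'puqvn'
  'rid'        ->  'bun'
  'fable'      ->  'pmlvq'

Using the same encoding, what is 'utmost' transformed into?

The shift depends on letter class: consonant f→p is +10, but vowel i→u is +12. Two shifts are in play — +12 for a/e/i/o/u, +10 for every other letter.
Applying it to utmost: u(vowel)+12=g, t(cons)+10=d, m(cons)+10=w, o(vowel)+12=a, s(cons)+10=c, t(cons)+10=d.

gdwacd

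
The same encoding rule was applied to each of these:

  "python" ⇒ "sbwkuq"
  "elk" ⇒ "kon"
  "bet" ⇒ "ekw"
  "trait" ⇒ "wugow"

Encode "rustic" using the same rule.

The shift depends on letter class: consonant p→s is +3, but vowel o→u is +6. Two shifts are in play — +6 for a/e/i/o/u, +3 for every other letter.
On rustic: r(cons)+3=u, u(vowel)+6=a, s(cons)+3=v, t(cons)+3=w, i(vowel)+6=o, c(cons)+3=f.

uavwof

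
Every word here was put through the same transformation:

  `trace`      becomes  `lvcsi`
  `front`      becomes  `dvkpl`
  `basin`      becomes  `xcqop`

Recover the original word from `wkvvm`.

t(19)→l(11) and r(17)→v(21) fit y≡21x+2 (mod 26); the inverse of 21 mod 26 is 5. Each letter's alphabet position (a=0..z=25) is mapped through 21·x+2 mod 26 — an affine cipher.
Reversing it on wkvvm: w(22)→5·(22−2)≡22=w; k(10)→5·(10−2)≡14=o; v(21)→5·(21−2)≡17=r; v(21)→5·(21−2)≡17=r; m(12)→5·(12−2)≡24=y (all mod 26).

worry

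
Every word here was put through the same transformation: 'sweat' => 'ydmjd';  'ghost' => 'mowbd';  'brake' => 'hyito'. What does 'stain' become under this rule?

In sweat: s→y is +6, w→d is +7, e→m is +8, a→j is +9 — the shift increases by 1 each position. Each letter shifts forward by (position + 6), i.e. 6, 7, 8, … — the shift grows by one for each successive letter.
On stain: s+6=y, t+7=a, a+8=i, i+9=r, n+10=x.

yairx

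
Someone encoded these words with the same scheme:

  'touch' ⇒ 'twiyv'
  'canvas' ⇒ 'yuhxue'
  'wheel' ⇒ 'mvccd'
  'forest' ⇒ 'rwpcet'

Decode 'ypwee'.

cross

t(19)→t(19) and o(14)→w(22) fit y≡15x+20 (mod 26); the inverse of 15 mod 26 is 7. Treating letters as 0–25, the rule is x ↦ 15x + 20 (mod 26).
Reversing it on ypwee: y(24)→7·(24−20)≡2=c; p(15)→7·(15−20)≡17=r; w(22)→7·(22−20)≡14=o; e(4)→7·(4−20)≡18=s; e(4)→7·(4−20)≡18=s (all mod 26).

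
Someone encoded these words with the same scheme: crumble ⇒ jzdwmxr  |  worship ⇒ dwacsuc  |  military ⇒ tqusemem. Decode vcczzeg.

In crumble: c→j is +7, r→z is +8, u→d is +9, m→w is +10 — the shift increases by 1 each position. The shift increases by 1 at each position, starting from +7: 7, 8, 9, ….
Reversing it on vcczzeg: v−7=o, c−8=u, c−9=t, z−10=p, z−11=o, e−12=s, g−13=t.

outpost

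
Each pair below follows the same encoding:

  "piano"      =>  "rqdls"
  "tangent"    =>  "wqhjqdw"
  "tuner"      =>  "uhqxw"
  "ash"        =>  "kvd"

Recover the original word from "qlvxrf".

cousin

The output letters match the input read backwards, each shifted +3: piano reversed is onaip. Read the word backwards and shift each letter +3.
Decoding qlvxrf: shift back: q−3=n, l−3=i, v−3=s, x−3=u, r−3=o, f−3=c → nisuoc; then reverse → cousin.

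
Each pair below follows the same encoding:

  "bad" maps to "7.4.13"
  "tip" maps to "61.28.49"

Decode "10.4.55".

b(#2)→7 and a(#1)→4: differences scale by 3, so n = 3·pos + 1. With a=1..z=26, the number is 3·pos + 1.
Undoing it on 10.4.55: 10→(10−1)÷3=3=c, 4→(4−1)÷3=1=a, 55→(55−1)÷3=18=r.

car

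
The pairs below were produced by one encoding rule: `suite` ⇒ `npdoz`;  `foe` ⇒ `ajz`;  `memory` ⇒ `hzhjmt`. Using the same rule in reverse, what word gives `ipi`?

Compare letters: s→n is +21, u→p is +21, i→d is +21 — a constant shift. Each letter is shifted forward by 21 in the alphabet (a Caesar shift of +21).
Reversing it on ipi: i−21=n, p−21=u, i−21=n.

nun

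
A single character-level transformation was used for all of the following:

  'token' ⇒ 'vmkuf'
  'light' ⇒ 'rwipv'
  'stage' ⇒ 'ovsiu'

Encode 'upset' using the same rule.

t(19)→v(21) and o(14)→m(12) fit y≡7x+18 (mod 26); the inverse of 7 mod 26 is 15. Each letter's alphabet position (a=0..z=25) is mapped through 7·x+18 mod 26 — an affine cipher.
On upset: u(20)→7·20+18≡2=c; p(15)→7·15+18≡19=t; s(18)→7·18+18≡14=o; e(4)→7·4+18≡20=u; t(19)→7·19+18≡21=v (all mod 26).

ctouv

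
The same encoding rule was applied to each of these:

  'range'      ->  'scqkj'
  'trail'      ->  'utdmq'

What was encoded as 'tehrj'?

scene

Letter i (0-indexed) is shifted by i+1, so successive shifts are 1, 2, 3, ….
Decoding tehrj: t−1=s, e−2=c, h−3=e, r−4=n, j−5=e.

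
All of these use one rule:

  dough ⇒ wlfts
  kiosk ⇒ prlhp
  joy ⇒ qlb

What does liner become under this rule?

ormvi

Each pair mirrors across the alphabet (d↔w, o↔l, u↔f): positions sum to 25. This is the alphabet-reversal cipher (Atbash): a becomes z, b becomes y, etc.
For liner: l↔o, i↔r, n↔m, e↔v, r↔i.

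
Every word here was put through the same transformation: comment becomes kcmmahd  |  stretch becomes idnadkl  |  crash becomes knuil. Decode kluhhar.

channel

c(2)→k(10) and o(14)→c(2) fit y≡21x+20 (mod 26); the inverse of 21 mod 26 is 5. Each letter's alphabet position (a=0..z=25) is mapped through 21·x+20 mod 26 — an affine cipher.
Reversing it on kluhhar: k(10)→5·(10−20)≡2=c; l(11)→5·(11−20)≡7=h; u(20)→5·(20−20)≡0=a; h(7)→5·(7−20)≡13=n; h(7)→5·(7−20)≡13=n; a(0)→5·(0−20)≡4=e; r(17)→5·(17−20)≡11=l (all mod 26).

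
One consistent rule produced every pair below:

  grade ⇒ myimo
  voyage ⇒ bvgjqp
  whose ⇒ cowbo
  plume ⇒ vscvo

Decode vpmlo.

In grade: g→m is +6, r→y is +7, a→i is +8, d→m is +9 — the shift increases by 1 each position. The shift increases by 1 at each position, starting from +6: 6, 7, 8, ….
Reversing it on vpmlo: v−6=p, p−7=i, m−8=e, l−9=c, o−10=e.

piece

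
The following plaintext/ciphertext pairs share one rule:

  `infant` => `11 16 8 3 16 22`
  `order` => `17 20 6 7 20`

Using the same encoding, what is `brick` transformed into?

4 20 11 5 13

The number is (letter's place in the alphabet, a=1) + 2.
Applying it to brick: b=2→4, r=18→20, i=9→11, c=3→5, k=11→13.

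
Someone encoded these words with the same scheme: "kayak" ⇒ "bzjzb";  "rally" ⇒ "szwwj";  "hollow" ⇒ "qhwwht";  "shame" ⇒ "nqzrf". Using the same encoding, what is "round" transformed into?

k(10)→b(1) and a(0)→z(25) fit y≡21x+25 (mod 26); the inverse of 21 mod 26 is 5. This is an affine cipher: with a=0,…,z=25, each position x becomes (21x+25) mod 26.
On round: r(17)→21·17+25≡18=s; o(14)→21·14+25≡7=h; u(20)→21·20+25≡3=d; n(13)→21·13+25≡12=m; d(3)→21·3+25≡10=k (all mod 26).

shdmk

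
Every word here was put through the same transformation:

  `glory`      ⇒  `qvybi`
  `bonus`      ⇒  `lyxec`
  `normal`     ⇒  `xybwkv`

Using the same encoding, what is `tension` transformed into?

Compare letters: g→q is +10, l→v is +10, o→y is +10 — a constant shift. It's a constant shift of +10 (ROT10).
On tension: t+10=d, e+10=o, n+10=x, s+10=c, i+10=s, o+10=y, n+10=x.

doxcsyx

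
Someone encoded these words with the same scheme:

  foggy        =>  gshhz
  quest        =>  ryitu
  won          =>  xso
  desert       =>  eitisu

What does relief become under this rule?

The rule splits by letter class: vowels +4, consonants +1.
Applying it to relief: r(cons)+1=s, e(vowel)+4=i, l(cons)+1=m, i(vowel)+4=m, e(vowel)+4=i, f(cons)+1=g.

simmig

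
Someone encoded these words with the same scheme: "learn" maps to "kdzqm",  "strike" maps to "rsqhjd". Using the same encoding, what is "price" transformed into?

oqhbd

Compare letters: l→k is +25, e→d is +25, a→z is +25 — a constant shift. Every letter moves 25 places later in the alphabet, wrapping around z→a.
On price: p+25=o, r+25=q, i+25=h, c+25=b, e+25=d.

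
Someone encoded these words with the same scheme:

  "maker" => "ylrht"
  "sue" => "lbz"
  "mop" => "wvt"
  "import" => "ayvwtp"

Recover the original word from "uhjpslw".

The output letters match the input read backwards, each shifted +7: maker reversed is rekam. The word is reversed, then every letter is shifted forward by 7.
Decoding uhjpslw: shift back: u−7=n, h−7=a, j−7=c, p−7=i, s−7=l, l−7=e, w−7=p → nacilep; then reverse → pelican.

pelican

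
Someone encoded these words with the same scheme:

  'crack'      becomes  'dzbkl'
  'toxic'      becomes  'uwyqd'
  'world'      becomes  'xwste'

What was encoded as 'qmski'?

Shifts by position in crack: pos 0: c→d (+1), pos 1: r→z (+8), pos 2: a→b (+1), pos 3: c→k (+8) — repeating every 2. A repeating key of period 2 is used — shifts +1, +8 over and over.
Undoing it on qmski: q−1=p, m−8=e, s−1=r, k−8=c, i−1=h.

perch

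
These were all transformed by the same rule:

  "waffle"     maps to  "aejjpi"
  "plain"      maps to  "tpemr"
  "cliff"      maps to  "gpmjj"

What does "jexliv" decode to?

father

Compare letters: w→a is +4, a→e is +4, f→j is +4 — a constant shift. It's a constant shift of +4 (ROT4).
Undoing it on jexliv: j−4=f, e−4=a, x−4=t, l−4=h, i−4=e, v−4=r.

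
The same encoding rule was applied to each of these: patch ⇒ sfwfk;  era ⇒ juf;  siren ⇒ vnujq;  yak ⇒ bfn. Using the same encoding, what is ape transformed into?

The shift depends on letter class: consonant p→s is +3, but vowel a→f is +5. Two shifts are in play — +5 for a/e/i/o/u, +3 for every other letter.
For ape: a(vowel)+5=f, p(cons)+3=s, e(vowel)+5=j.

fsj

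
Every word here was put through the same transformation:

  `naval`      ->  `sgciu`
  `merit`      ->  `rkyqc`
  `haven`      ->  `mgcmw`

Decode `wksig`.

relax

Letter i (0-indexed) is shifted by i+5, so successive shifts are 5, 6, 7, ….
Reversing it on wksig: w−5=r, k−6=e, s−7=l, i−8=a, g−9=x.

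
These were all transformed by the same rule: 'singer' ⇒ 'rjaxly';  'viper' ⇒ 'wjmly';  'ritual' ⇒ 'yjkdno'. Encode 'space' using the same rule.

s(18)→r(17) and i(8)→j(9) fit y≡19x+13 (mod 26); the inverse of 19 mod 26 is 11. This is an affine cipher: with a=0,…,z=25, each position x becomes (19x+13) mod 26.
Applying it to space: s(18)→19·18+13≡17=r; p(15)→19·15+13≡12=m; a(0)→19·0+13≡13=n; c(2)→19·2+13≡25=z; e(4)→19·4+13≡11=l (all mod 26).

rmnzl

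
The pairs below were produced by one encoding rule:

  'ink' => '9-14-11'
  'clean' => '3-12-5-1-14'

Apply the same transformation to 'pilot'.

i is letter #9 and maps to 9: an offset of 0. Letters become their 1-indexed alphabet positions: a=1 … z=26.
On pilot: p=16→16, i=9→9, l=12→12, o=15→15, t=20→20.

16-9-12-15-20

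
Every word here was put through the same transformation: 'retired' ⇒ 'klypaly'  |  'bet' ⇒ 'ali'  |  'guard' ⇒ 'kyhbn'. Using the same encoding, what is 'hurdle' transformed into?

lskybo

The output letters match the input read backwards, each shifted +7: retired reversed is deriter. Read the word backwards and shift each letter +7.
On hurdle: reverse → eldruh; then shift: e+7=l, l+7=s, d+7=k, r+7=y, u+7=b, h+7=o.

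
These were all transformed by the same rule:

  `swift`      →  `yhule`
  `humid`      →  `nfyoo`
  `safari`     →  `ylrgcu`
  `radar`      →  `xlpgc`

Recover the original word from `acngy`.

Shifts by position in swift: pos 0: s→y (+6), pos 1: w→h (+11), pos 2: i→u (+12), pos 3: f→l (+6), pos 4: t→e (+11) — repeating every 3. It's a Vigenère-style cipher with numeric key [6,11,12]: position i shifts by key[i mod 3].
Reversing it on acngy: a−6=u, c−11=r, n−12=b, g−6=a, y−11=n.

urban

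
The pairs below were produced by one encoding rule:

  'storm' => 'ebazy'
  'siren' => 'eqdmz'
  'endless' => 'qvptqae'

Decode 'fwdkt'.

torch

A repeating key of period 2 is used — shifts +12, +8 over and over.
Undoing it on fwdkt: f−12=t, w−8=o, d−12=r, k−8=c, t−12=h.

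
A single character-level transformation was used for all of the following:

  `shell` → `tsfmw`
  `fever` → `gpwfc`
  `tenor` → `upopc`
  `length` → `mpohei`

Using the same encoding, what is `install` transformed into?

jytulmm

Shifts by position in shell: pos 0: s→t (+1), pos 1: h→s (+11), pos 2: e→f (+1), pos 3: l→m (+1), pos 4: l→w (+11) — repeating every 3. A repeating key of period 3 is used — shifts +1, +11, +1 over and over.
For install: i+1=j, n+11=y, s+1=t, t+1=u, a+11=l, l+1=m, l+1=m.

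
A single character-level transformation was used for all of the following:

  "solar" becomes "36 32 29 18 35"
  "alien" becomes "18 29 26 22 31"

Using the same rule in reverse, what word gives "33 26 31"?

pin

s is letter #19 and maps to 36: an offset of 17. Each letter is replaced by its alphabet position (a=1..z=26) + 17.
Undoing it on 33 26 31: 33→(33−17)÷1=16=p, 26→(26−17)÷1=9=i, 31→(31−17)÷1=14=n.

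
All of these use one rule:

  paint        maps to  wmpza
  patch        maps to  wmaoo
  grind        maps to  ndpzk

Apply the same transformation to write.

Shifts by position in paint: pos 0: p→w (+7), pos 1: a→m (+12), pos 2: i→p (+7), pos 3: n→z (+12) — repeating every 2. It's a Vigenère-style cipher with numeric key [7,12]: position i shifts by key[i mod 2].
On write: w+7=d, r+12=d, i+7=p, t+12=f, e+7=l.

ddpfl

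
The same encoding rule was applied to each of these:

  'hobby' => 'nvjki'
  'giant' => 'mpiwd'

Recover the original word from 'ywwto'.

spoke

In hobby: h→n is +6, o→v is +7, b→j is +8, b→k is +9 — the shift increases by 1 each position. The shift increases by 1 at each position, starting from +6: 6, 7, 8, ….
Decoding ywwto: y−6=s, w−7=p, w−8=o, t−9=k, o−10=e.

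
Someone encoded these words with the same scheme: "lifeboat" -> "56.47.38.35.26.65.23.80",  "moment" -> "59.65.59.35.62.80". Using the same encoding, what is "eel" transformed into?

l(#12)→56 and i(#9)→47: differences scale by 3, so n = 3·pos + 20. With a=1..z=26, the number is 3·pos + 20.
Applying it to eel: e=5→35, e=5→35, l=12→56.

35.35.56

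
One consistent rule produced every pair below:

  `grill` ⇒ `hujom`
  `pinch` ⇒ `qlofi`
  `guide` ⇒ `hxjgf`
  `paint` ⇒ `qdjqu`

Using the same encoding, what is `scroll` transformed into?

tfsrmo

Shifts by position in grill: pos 0: g→h (+1), pos 1: r→u (+3), pos 2: i→j (+1), pos 3: l→o (+3) — repeating every 2. The shifts repeat in a cycle of length 2: positions 0,1,… shift by +1, +3, then the pattern repeats.
Applying it to scroll: s+1=t, c+3=f, r+1=s, o+3=r, l+1=m, l+3=o.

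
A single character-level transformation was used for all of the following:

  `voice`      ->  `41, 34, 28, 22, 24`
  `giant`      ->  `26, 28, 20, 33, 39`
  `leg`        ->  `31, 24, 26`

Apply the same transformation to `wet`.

42, 24, 39

Letters become their 1-based position plus 19 (so a→20, b→21, …).
On wet: w=23→42, e=5→24, t=20→39.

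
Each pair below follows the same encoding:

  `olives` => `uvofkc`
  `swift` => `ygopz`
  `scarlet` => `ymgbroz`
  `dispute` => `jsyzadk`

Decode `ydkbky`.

stereo

Shifts by position in olives: pos 0: o→u (+6), pos 1: l→v (+10), pos 2: i→o (+6), pos 3: v→f (+10) — repeating every 2. It's a Vigenère-style cipher with numeric key [6,10]: position i shifts by key[i mod 2].
Reversing it on ydkbky: y−6=s, d−10=t, k−6=e, b−10=r, k−6=e, y−10=o.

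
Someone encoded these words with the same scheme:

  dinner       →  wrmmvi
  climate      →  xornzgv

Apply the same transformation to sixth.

hrcgs

Each pair mirrors across the alphabet (d↔w, i↔r, n↔m): positions sum to 25. Letters are reflected about the middle of the alphabet (position → 25−position): Atbash.
On sixth: s↔h, i↔r, x↔c, t↔g, h↔s.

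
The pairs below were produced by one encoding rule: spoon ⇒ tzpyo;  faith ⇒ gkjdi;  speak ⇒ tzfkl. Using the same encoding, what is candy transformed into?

dkonz

Shifts by position in spoon: pos 0: s→t (+1), pos 1: p→z (+10), pos 2: o→p (+1), pos 3: o→y (+10) — repeating every 2. It's a Vigenère-style cipher with numeric key [1,10]: position i shifts by key[i mod 2].
On candy: c+1=d, a+10=k, n+1=o, d+10=n, y+1=z.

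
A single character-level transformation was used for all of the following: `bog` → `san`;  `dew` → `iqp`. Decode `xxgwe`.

skull

The output letters match the input read backwards, each shifted +12: bog reversed is gob. Read the word backwards and shift each letter +12.
Decoding xxgwe: shift back: x−12=l, x−12=l, g−12=u, w−12=k, e−12=s → lluks; then reverse → skull.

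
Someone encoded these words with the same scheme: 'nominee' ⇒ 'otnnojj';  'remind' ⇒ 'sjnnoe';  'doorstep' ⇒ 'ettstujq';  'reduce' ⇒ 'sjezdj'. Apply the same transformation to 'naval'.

The shift depends on letter class: consonant n→o is +1, but vowel o→t is +5. Two shifts are in play — +5 for a/e/i/o/u, +1 for every other letter.
On naval: n(cons)+1=o, a(vowel)+5=f, v(cons)+1=w, a(vowel)+5=f, l(cons)+1=m.

ofwfm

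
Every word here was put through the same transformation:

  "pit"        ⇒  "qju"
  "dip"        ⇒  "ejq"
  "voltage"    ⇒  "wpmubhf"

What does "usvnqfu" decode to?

trumpet

Compare letters: p→q is +1, i→j is +1, t→u is +1 — a constant shift. Each letter is shifted forward by 1 in the alphabet (a Caesar shift of +1).
Decoding usvnqfu: u−1=t, s−1=r, v−1=u, n−1=m, q−1=p, f−1=e, u−1=t.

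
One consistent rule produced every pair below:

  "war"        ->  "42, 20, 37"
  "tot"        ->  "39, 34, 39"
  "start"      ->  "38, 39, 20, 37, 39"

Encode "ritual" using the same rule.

37, 28, 39, 40, 20, 31

w is letter #23 and maps to 42: an offset of 19. The number is (letter's place in the alphabet, a=1) + 19.
Applying it to ritual: r=18→37, i=9→28, t=20→39, u=21→40, a=1→20, l=12→31.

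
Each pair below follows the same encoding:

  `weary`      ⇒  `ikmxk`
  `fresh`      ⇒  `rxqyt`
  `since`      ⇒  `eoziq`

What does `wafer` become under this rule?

igrkd

Shifts by position in weary: pos 0: w→i (+12), pos 1: e→k (+6), pos 2: a→m (+12), pos 3: r→x (+6) — repeating every 2. It's a Vigenère-style cipher with numeric key [12,6]: position i shifts by key[i mod 2].
Applying it to wafer: w+12=i, a+6=g, f+12=r, e+6=k, r+12=d.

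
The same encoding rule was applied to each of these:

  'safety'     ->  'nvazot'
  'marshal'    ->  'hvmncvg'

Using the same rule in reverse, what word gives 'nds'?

Compare letters: s→n is +21, a→v is +21, f→a is +21 — a constant shift. This is a Caesar cipher with shift 21.
Undoing it on nds: n−21=s, d−21=i, s−21=x.

six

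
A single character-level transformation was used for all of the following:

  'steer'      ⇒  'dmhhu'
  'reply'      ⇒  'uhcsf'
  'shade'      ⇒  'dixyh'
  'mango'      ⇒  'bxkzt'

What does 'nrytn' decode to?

widow

s(18)→d(3) and t(19)→m(12) fit y≡9x+23 (mod 26); the inverse of 9 mod 26 is 3. This is an affine cipher: with a=0,…,z=25, each position x becomes (9x+23) mod 26.
Undoing it on nrytn: n(13)→3·(13−23)≡22=w; r(17)→3·(17−23)≡8=i; y(24)→3·(24−23)≡3=d; t(19)→3·(19−23)≡14=o; n(13)→3·(13−23)≡22=w (all mod 26).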